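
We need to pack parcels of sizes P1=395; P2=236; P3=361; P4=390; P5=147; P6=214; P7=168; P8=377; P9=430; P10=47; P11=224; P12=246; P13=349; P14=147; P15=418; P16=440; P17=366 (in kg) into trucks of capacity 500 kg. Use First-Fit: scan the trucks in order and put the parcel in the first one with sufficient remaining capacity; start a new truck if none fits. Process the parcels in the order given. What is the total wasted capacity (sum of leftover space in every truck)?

Put P1 (395 kg) in truck 1; 105 kg remain.
Put P2 (236 kg) in truck 2; 264 kg remain.
Put P3 (361 kg) in truck 3; 139 kg remain.
Put P4 (390 kg) in truck 4; 110 kg remain.
Put P5 (147 kg) in truck 2; 117 kg remain.
Put P6 (214 kg) in truck 5; 286 kg remain.
Put P7 (168 kg) in truck 5; 118 kg remain.
Put P8 (377 kg) in truck 6; 123 kg remain.
Put P9 (430 kg) in truck 7; 70 kg remain.
Put P10 (47 kg) in truck 1; 58 kg remain.
Put P11 (224 kg) in truck 8; 276 kg remain.
Put P12 (246 kg) in truck 8; 30 kg remain.
Put P13 (349 kg) in truck 9; 151 kg remain.
Put P14 (147 kg) in truck 9; 4 kg remain.
Put P15 (418 kg) in truck 10; 82 kg remain.
Put P16 (440 kg) in truck 11; 60 kg remain.
Put P17 (366 kg) in truck 12; 134 kg remain.
12 trucks × 500 kg = 6000 kg; used 4955 kg; unused 1045 kg.

1045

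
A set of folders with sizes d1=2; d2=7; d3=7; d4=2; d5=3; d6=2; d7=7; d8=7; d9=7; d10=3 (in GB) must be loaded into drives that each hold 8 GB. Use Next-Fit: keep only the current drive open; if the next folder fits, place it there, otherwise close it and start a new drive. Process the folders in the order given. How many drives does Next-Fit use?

drive 1: place d1 (2 GB), 6 GB left
drive 2: place d2 (7 GB), 1 GB left
drive 3: place d3 (7 GB), 1 GB left
drive 4: place d4 (2 GB), 6 GB left
drive 4: place d5 (3 GB), 3 GB left
drive 4: place d6 (2 GB), 1 GB left
drive 5: place d7 (7 GB), 1 GB left
drive 6: place d8 (7 GB), 1 GB left
drive 7: place d9 (7 GB), 1 GB left
drive 8: place d10 (3 GB), 5 GB left
Final drives: [2] [7] [7] [2,3,2] [7] [7] [7] [3].

8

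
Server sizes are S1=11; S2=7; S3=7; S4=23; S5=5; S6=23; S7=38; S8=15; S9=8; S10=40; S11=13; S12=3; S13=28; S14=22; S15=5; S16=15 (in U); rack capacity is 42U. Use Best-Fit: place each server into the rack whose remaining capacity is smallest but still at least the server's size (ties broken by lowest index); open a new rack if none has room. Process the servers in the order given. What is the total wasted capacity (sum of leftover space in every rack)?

31

rack 1: place S1 (11U), 31U left
rack 1: place S2 (7U), 24U left
rack 1: place S3 (7U), 17U left
rack 2: place S4 (23U), 19U left
rack 1: place S5 (5U), 12U left
rack 3: place S6 (23U), 19U left
rack 4: place S7 (38U), 4U left
rack 2: place S8 (15U), 4U left
rack 1: place S9 (8U), 4U left
rack 5: place S10 (40U), 2U left
rack 3: place S11 (13U), 6U left
rack 1: place S12 (3U), 1U left
rack 6: place S13 (28U), 14U left
rack 7: place S14 (22U), 20U left
rack 3: place S15 (5U), 1U left
rack 7: place S16 (15U), 5U left
7 racks × 42U = 294U; used 263U; unused 31U.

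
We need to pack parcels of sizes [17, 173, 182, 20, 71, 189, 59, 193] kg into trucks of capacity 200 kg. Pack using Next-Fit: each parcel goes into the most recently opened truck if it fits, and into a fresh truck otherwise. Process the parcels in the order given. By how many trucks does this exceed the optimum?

Next-Fit: [17,173] [182] [20,71] [189] [59] [193] → 6 trucks.
Total size 904 kg; any packing needs at least ⌈904/200⌉ = 5 trucks.
An optimal packing achieves that bound: [193] [189] [182,17] [173,20] [71,59] → 5 trucks.
Excess: 6 − 5 = 1.

1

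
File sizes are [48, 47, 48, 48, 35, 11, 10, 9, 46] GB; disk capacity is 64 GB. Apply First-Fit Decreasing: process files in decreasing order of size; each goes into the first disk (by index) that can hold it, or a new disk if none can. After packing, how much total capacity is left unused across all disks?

82

Sorted descending: 48, 48, 48, 47, 46, 35, 11, 10, 9.
disk 1: place 48 GB, 16 GB left
disk 2: place 48 GB, 16 GB left
disk 3: place 48 GB, 16 GB left
disk 4: place 47 GB, 17 GB left
disk 5: place 46 GB, 18 GB left
disk 6: place 35 GB, 29 GB left
disk 1: place 11 GB, 5 GB left
disk 2: place 10 GB, 6 GB left
disk 3: place 9 GB, 7 GB left
6 disks × 64 GB = 384 GB; used 302 GB; unused 82 GB.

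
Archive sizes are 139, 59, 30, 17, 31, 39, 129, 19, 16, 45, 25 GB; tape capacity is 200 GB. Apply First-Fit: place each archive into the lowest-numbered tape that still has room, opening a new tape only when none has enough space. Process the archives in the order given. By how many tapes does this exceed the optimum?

First-Fit: [139,59] [30,17,31,39,19,16,45] [129,25] → 3 tapes.
Total size 549 GB; any packing needs at least ⌈549/200⌉ = 3 tapes.
So 3 is already optimal.

0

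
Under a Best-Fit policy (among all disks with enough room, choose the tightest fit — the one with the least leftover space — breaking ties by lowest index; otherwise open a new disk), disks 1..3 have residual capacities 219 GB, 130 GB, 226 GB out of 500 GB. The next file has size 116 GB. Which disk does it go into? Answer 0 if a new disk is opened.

Disks with room: disk 1 (219 GB), disk 2 (130 GB), disk 3 (226 GB).
Tightest fit is disk 2 with 130 GB free.

2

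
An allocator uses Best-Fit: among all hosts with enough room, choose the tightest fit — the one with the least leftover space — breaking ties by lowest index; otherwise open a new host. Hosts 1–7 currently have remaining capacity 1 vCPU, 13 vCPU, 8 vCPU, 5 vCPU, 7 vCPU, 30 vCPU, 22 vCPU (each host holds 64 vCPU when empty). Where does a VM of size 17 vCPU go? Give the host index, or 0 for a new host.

7

Hosts with room: host 6 (30 vCPU), host 7 (22 vCPU).
Tightest fit is host 7 with 22 vCPU free.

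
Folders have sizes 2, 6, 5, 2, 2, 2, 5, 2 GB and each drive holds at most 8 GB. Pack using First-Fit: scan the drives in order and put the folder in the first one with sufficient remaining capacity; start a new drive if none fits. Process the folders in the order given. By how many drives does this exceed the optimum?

First-Fit: [2,6] [5,2] [2,2,2] [5] → 4 drives.
Total size 26 GB; any packing needs at least ⌈26/8⌉ = 4 drives.
So 4 is already optimal.

0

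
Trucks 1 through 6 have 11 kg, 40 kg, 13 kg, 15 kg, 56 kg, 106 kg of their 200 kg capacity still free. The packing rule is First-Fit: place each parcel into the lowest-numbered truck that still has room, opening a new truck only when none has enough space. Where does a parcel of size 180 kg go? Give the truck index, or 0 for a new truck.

0

No truck has ≥ 180 kg free, so a new truck is opened.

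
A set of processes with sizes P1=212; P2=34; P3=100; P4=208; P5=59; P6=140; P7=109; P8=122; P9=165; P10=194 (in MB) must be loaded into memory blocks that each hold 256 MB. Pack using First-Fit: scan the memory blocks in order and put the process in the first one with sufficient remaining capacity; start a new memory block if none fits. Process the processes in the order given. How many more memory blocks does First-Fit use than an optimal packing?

1

First-Fit: [212,34] [100,59] [208] [140,109] [122] [165] [194] → 7 memory blocks.
Total size 1343 MB; any packing needs at least ⌈1343/256⌉ = 6 memory blocks.
An optimal packing achieves that bound: [212,34] [208] [194,59] [165] [140,109] [122,100] → 6 memory blocks.
Excess: 7 − 6 = 1.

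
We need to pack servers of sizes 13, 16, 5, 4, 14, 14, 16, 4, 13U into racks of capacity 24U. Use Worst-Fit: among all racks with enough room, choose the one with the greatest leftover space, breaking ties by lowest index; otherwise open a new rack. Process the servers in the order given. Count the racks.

6

Put 13U in rack 1; 11U remain.
Put 16U in rack 2; 8U remain.
Put 5U in rack 1; 6U remain.
Put 4U in rack 2; 4U remain.
Put 14U in rack 3; 10U remain.
Put 14U in rack 4; 10U remain.
Put 16U in rack 5; 8U remain.
Put 4U in rack 3; 6U remain.
Put 13U in rack 6; 11U remain.
Final racks: [13,5] [16,4] [14,4] [14] [16] [13].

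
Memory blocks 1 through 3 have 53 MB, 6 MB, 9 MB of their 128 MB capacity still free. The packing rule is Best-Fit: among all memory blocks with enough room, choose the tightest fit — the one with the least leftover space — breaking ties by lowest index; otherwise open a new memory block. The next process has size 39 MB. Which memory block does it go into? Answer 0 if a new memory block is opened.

Memory blocks with room: memory block 1 (53 MB).
Tightest fit is memory block 1 with 53 MB free.

1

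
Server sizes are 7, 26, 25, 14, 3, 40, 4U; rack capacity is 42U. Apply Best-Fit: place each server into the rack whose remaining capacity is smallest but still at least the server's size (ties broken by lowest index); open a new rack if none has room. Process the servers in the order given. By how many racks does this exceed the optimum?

0

Best-Fit: [7,26,4] [25,14,3] [40] → 3 racks.
Total size 119U; any packing needs at least ⌈119/42⌉ = 3 racks.
So 3 is already optimal.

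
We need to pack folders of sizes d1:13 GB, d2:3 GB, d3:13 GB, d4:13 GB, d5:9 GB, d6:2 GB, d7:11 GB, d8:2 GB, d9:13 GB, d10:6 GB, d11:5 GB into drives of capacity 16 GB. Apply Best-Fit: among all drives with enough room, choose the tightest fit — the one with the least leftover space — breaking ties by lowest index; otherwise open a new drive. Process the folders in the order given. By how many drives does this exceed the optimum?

Best-Fit: [13,3] [13,2] [13,2] [9,6] [11,5] [13] → 6 drives.
Total size 90 GB; any packing needs at least ⌈90/16⌉ = 6 drives.
So 6 is already optimal.

0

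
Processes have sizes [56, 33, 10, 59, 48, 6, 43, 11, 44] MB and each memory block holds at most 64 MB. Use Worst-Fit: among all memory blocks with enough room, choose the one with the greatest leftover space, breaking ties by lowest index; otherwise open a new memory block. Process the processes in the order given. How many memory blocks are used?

6

memory block 1: place 56 MB, 8 MB left
memory block 2: place 33 MB, 31 MB left
memory block 2: place 10 MB, 21 MB left
memory block 3: place 59 MB, 5 MB left
memory block 4: place 48 MB, 16 MB left
memory block 2: place 6 MB, 15 MB left
memory block 5: place 43 MB, 21 MB left
memory block 5: place 11 MB, 10 MB left
memory block 6: place 44 MB, 20 MB left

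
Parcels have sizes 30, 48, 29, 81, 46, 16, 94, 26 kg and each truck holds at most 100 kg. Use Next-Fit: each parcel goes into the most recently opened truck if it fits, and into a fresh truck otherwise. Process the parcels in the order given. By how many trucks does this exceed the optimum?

2

Next-Fit: [30,48] [29] [81] [46,16] [94] [26] → 6 trucks.
Total size 370 kg; any packing needs at least ⌈370/100⌉ = 4 trucks.
An optimal packing achieves that bound: [94] [81,16] [48,46] [30,29,26] → 4 trucks.
Excess: 6 − 4 = 2.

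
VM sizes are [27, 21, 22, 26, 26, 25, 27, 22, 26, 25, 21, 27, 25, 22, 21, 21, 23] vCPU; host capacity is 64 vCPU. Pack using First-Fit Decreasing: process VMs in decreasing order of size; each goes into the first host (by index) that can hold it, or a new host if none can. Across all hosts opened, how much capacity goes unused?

Sorted descending: 27, 27, 27, 26, 26, 26, 25, 25, 25, 23, 22, 22, 22, 21, 21, 21, 21.
Put 27 vCPU in host 1; 37 vCPU remain.
Put 27 vCPU in host 1; 10 vCPU remain.
Put 27 vCPU in host 2; 37 vCPU remain.
Put 26 vCPU in host 2; 11 vCPU remain.
Put 26 vCPU in host 3; 38 vCPU remain.
Put 26 vCPU in host 3; 12 vCPU remain.
Put 25 vCPU in host 4; 39 vCPU remain.
Put 25 vCPU in host 4; 14 vCPU remain.
Put 25 vCPU in host 5; 39 vCPU remain.
Put 23 vCPU in host 5; 16 vCPU remain.
Put 22 vCPU in host 6; 42 vCPU remain.
Put 22 vCPU in host 6; 20 vCPU remain.
Put 22 vCPU in host 7; 42 vCPU remain.
Put 21 vCPU in host 7; 21 vCPU remain.
Put 21 vCPU in host 7; 0 vCPU remain.
Put 21 vCPU in host 8; 43 vCPU remain.
Put 21 vCPU in host 8; 22 vCPU remain.
8 hosts × 64 vCPU = 512 vCPU; used 407 vCPU; unused 105 vCPU.

105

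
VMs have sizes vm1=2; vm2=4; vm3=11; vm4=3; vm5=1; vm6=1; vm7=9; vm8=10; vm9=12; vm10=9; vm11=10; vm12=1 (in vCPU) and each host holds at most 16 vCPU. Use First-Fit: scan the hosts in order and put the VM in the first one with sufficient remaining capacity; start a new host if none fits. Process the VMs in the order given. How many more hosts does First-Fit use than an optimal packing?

First-Fit: [2,4,3,1,1,1] [11] [9] [10] [12] [9] [10] → 7 hosts.
6 VMs exceed 8 vCPU (half the capacity), and no two of those can share a host, so at least 6 hosts are needed.
An optimal packing achieves that bound: [12,4] [11,3,2] [10,1,1,1] [10] [9] [9] → 6 hosts.
Excess: 7 − 6 = 1.

1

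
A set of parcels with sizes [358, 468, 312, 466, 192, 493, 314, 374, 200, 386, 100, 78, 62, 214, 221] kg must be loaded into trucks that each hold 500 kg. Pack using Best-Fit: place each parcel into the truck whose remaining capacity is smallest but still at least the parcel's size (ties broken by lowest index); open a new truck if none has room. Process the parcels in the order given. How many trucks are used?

10 trucks

Put 358 kg in truck 1; 142 kg remain.
Put 468 kg in truck 2; 32 kg remain.
Put 312 kg in truck 3; 188 kg remain.
Put 466 kg in truck 4; 34 kg remain.
Put 192 kg in truck 5; 308 kg remain.
Put 493 kg in truck 6; 7 kg remain.
Put 314 kg in truck 7; 186 kg remain.
Put 374 kg in truck 8; 126 kg remain.
Put 200 kg in truck 5; 108 kg remain.
Put 386 kg in truck 9; 114 kg remain.
Put 100 kg in truck 5; 8 kg remain.
Put 78 kg in truck 9; 36 kg remain.
Put 62 kg in truck 8; 64 kg remain.
Put 214 kg in truck 10; 286 kg remain.
Put 221 kg in truck 10; 65 kg remain.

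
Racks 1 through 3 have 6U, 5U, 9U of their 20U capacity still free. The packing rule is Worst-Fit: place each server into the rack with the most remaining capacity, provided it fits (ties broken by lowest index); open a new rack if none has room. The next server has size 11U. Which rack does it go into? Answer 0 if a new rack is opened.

No rack has ≥ 11U free, so a new rack is opened.

0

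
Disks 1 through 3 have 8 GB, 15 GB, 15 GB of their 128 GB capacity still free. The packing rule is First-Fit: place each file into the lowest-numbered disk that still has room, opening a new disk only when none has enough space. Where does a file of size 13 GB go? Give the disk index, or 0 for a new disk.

2

Disks with room: disk 2 (15 GB), disk 3 (15 GB).
The first with room is disk 2.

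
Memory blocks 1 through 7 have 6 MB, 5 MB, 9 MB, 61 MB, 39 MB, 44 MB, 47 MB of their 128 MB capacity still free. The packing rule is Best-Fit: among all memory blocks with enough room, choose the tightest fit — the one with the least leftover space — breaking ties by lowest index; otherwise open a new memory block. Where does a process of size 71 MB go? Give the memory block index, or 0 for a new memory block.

No memory block has ≥ 71 MB free, so a new memory block is opened.

0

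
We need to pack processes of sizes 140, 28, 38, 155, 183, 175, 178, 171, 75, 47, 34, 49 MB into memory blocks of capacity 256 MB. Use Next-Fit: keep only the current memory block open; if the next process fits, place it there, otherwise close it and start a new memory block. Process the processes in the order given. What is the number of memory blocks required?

memory block 1: place 140 MB, 116 MB left
memory block 1: place 28 MB, 88 MB left
memory block 1: place 38 MB, 50 MB left
memory block 2: place 155 MB, 101 MB left
memory block 3: place 183 MB, 73 MB left
memory block 4: place 175 MB, 81 MB left
memory block 5: place 178 MB, 78 MB left
memory block 6: place 171 MB, 85 MB left
memory block 6: place 75 MB, 10 MB left
memory block 7: place 47 MB, 209 MB left
memory block 7: place 34 MB, 175 MB left
memory block 7: place 49 MB, 126 MB left

7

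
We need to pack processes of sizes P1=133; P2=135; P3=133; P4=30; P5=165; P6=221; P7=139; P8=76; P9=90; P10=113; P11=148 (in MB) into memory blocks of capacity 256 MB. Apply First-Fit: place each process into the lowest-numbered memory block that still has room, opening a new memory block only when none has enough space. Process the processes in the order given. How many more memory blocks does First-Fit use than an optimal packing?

First-Fit: [133,30,76] [135,90] [133,113] [165] [221] [139] [148] → 7 memory blocks.
7 processes exceed 128 MB (half the capacity), and no two of those can share a memory block, so at least 7 memory blocks are needed.
So 7 is already optimal.

0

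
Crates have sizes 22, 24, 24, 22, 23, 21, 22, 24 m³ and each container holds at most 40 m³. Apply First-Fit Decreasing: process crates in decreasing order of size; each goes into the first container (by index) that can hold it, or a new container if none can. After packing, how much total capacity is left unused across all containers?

138

Sorted descending: 24, 24, 24, 23, 22, 22, 22, 21.
Put 24 m³ in container 1; 16 m³ remain.
Put 24 m³ in container 2; 16 m³ remain.
Put 24 m³ in container 3; 16 m³ remain.
Put 23 m³ in container 4; 17 m³ remain.
Put 22 m³ in container 5; 18 m³ remain.
Put 22 m³ in container 6; 18 m³ remain.
Put 22 m³ in container 7; 18 m³ remain.
Put 21 m³ in container 8; 19 m³ remain.
8 containers × 40 m³ = 320 m³; used 182 m³; unused 138 m³.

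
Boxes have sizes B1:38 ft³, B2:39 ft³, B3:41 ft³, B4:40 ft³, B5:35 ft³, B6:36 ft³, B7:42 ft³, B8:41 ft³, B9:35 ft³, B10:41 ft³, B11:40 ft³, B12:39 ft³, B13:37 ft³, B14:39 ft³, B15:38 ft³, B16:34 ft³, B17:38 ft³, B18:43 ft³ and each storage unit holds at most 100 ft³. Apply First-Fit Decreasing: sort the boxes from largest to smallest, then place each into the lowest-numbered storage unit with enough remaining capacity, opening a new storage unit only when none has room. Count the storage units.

Sorted descending: 43, 42, 41, 41, 41, 40, 40, 39, 39, 39, 38, 38, 38, 37, 36, 35, 35, 34.
43 ft³ → storage unit 1 (remaining 57 ft³)
42 ft³ → storage unit 1 (remaining 15 ft³)
41 ft³ → storage unit 2 (remaining 59 ft³)
41 ft³ → storage unit 2 (remaining 18 ft³)
41 ft³ → storage unit 3 (remaining 59 ft³)
40 ft³ → storage unit 3 (remaining 19 ft³)
40 ft³ → storage unit 4 (remaining 60 ft³)
39 ft³ → storage unit 4 (remaining 21 ft³)
39 ft³ → storage unit 5 (remaining 61 ft³)
39 ft³ → storage unit 5 (remaining 22 ft³)
38 ft³ → storage unit 6 (remaining 62 ft³)
38 ft³ → storage unit 6 (remaining 24 ft³)
38 ft³ → storage unit 7 (remaining 62 ft³)
37 ft³ → storage unit 7 (remaining 25 ft³)
36 ft³ → storage unit 8 (remaining 64 ft³)
35 ft³ → storage unit 8 (remaining 29 ft³)
35 ft³ → storage unit 9 (remaining 65 ft³)
34 ft³ → storage unit 9 (remaining 31 ft³)

9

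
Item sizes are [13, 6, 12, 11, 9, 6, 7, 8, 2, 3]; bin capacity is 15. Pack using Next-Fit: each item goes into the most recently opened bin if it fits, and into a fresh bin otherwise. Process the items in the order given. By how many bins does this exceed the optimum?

Next-Fit: [13] [6] [12] [11] [9,6] [7,8] [2,3] → 7 bins.
Total size 77; any packing needs at least ⌈77/15⌉ = 6 bins.
An optimal packing achieves that bound: [13,2] [12,3] [11] [9,6] [8,7] [6] → 6 bins.
Excess: 7 − 6 = 1.

1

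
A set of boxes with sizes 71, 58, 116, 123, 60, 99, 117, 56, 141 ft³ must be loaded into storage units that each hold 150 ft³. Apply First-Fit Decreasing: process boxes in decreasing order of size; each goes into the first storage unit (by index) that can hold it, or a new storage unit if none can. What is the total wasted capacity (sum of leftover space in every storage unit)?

209

Sorted descending: 141, 123, 117, 116, 99, 71, 60, 58, 56.
Put 141 ft³ in storage unit 1; 9 ft³ remain.
Put 123 ft³ in storage unit 2; 27 ft³ remain.
Put 117 ft³ in storage unit 3; 33 ft³ remain.
Put 116 ft³ in storage unit 4; 34 ft³ remain.
Put 99 ft³ in storage unit 5; 51 ft³ remain.
Put 71 ft³ in storage unit 6; 79 ft³ remain.
Put 60 ft³ in storage unit 6; 19 ft³ remain.
Put 58 ft³ in storage unit 7; 92 ft³ remain.
Put 56 ft³ in storage unit 7; 36 ft³ remain.
7 storage units × 150 ft³ = 1050 ft³; used 841 ft³; unused 209 ft³.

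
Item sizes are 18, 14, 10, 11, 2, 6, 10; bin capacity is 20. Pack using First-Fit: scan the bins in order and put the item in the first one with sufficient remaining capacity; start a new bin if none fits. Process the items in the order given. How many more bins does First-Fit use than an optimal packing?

First-Fit: [18,2] [14,6] [10,10] [11] → 4 bins.
Total size 71; any packing needs at least ⌈71/20⌉ = 4 bins.
So 4 is already optimal.

0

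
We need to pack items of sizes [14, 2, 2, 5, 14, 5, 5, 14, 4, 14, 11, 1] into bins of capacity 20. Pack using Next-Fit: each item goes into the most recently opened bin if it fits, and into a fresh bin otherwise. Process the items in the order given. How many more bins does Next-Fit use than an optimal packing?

Next-Fit: [14,2,2] [5,14] [5,5] [14,4] [14] [11,1] → 6 bins.
Total size 91; any packing needs at least ⌈91/20⌉ = 5 bins.
An optimal packing achieves that bound: [14,5,1] [14,5] [14,5] [14,4,2] [11,2] → 5 bins.
Excess: 6 − 5 = 1.

1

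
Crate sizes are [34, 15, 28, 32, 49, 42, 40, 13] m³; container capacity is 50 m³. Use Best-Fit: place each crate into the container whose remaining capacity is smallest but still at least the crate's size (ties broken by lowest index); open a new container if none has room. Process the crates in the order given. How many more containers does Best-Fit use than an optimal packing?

0

Best-Fit: [34,15] [28] [32,13] [49] [42] [40] → 6 containers.
Total size 253 m³; any packing needs at least ⌈253/50⌉ = 6 containers.
So 6 is already optimal.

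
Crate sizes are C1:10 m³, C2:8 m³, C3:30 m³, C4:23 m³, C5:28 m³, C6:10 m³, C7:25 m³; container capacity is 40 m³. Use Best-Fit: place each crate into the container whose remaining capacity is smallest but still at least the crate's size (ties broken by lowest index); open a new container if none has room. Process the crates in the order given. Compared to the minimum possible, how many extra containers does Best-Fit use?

1

Best-Fit: [10,8] [30,10] [23] [28] [25] → 5 containers.
Total size 134 m³; any packing needs at least ⌈134/40⌉ = 4 containers.
An optimal packing achieves that bound: [30,10] [28,10] [25,8] [23] → 4 containers.
Excess: 5 − 4 = 1.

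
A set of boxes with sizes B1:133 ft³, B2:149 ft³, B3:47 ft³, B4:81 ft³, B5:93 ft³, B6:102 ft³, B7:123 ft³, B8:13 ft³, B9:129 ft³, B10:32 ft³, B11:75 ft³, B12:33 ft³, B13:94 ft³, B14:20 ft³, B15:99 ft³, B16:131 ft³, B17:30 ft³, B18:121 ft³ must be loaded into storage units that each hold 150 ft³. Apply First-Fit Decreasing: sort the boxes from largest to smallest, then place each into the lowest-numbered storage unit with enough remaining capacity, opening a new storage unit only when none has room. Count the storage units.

12

Sorted descending: 149, 133, 131, 129, 123, 121, 102, 99, 94, 93, 81, 75, 47, 33, 32, 30, 20, 13.
Put 149 ft³ in storage unit 1; 1 ft³ remain.
Put 133 ft³ in storage unit 2; 17 ft³ remain.
Put 131 ft³ in storage unit 3; 19 ft³ remain.
Put 129 ft³ in storage unit 4; 21 ft³ remain.
Put 123 ft³ in storage unit 5; 27 ft³ remain.
Put 121 ft³ in storage unit 6; 29 ft³ remain.
Put 102 ft³ in storage unit 7; 48 ft³ remain.
Put 99 ft³ in storage unit 8; 51 ft³ remain.
Put 94 ft³ in storage unit 9; 56 ft³ remain.
Put 93 ft³ in storage unit 10; 57 ft³ remain.
Put 81 ft³ in storage unit 11; 69 ft³ remain.
Put 75 ft³ in storage unit 12; 75 ft³ remain.
Put 47 ft³ in storage unit 7; 1 ft³ remain.
Put 33 ft³ in storage unit 8; 18 ft³ remain.
Put 32 ft³ in storage unit 9; 24 ft³ remain.
Put 30 ft³ in storage unit 10; 27 ft³ remain.
Put 20 ft³ in storage unit 4; 1 ft³ remain.
Put 13 ft³ in storage unit 2; 4 ft³ remain.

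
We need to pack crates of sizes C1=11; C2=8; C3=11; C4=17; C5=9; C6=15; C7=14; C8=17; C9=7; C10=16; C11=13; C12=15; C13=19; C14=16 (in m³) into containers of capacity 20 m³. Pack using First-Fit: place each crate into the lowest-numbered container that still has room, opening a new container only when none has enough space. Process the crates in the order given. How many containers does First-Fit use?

11

Put C1 (11 m³) in container 1; 9 m³ remain.
Put C2 (8 m³) in container 1; 1 m³ remain.
Put C3 (11 m³) in container 2; 9 m³ remain.
Put C4 (17 m³) in container 3; 3 m³ remain.
Put C5 (9 m³) in container 2; 0 m³ remain.
Put C6 (15 m³) in container 4; 5 m³ remain.
Put C7 (14 m³) in container 5; 6 m³ remain.
Put C8 (17 m³) in container 6; 3 m³ remain.
Put C9 (7 m³) in container 7; 13 m³ remain.
Put C10 (16 m³) in container 8; 4 m³ remain.
Put C11 (13 m³) in container 7; 0 m³ remain.
Put C12 (15 m³) in container 9; 5 m³ remain.
Put C13 (19 m³) in container 10; 1 m³ remain.
Put C14 (16 m³) in container 11; 4 m³ remain.
Final containers: [11,8] [11,9] [17] [15] [14] [17] [7,13] [16] [15] [19] [16].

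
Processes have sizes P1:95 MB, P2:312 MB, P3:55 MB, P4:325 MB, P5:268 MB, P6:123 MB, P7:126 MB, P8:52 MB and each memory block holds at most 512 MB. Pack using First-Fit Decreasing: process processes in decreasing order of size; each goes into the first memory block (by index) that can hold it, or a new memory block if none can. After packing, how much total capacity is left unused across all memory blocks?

180

Sorted descending: 325, 312, 268, 126, 123, 95, 55, 52.
325 MB → memory block 1 (remaining 187 MB)
312 MB → memory block 2 (remaining 200 MB)
268 MB → memory block 3 (remaining 244 MB)
126 MB → memory block 1 (remaining 61 MB)
123 MB → memory block 2 (remaining 77 MB)
95 MB → memory block 3 (remaining 149 MB)
55 MB → memory block 1 (remaining 6 MB)
52 MB → memory block 2 (remaining 25 MB)
3 memory blocks × 512 MB = 1536 MB; used 1356 MB; unused 180 MB.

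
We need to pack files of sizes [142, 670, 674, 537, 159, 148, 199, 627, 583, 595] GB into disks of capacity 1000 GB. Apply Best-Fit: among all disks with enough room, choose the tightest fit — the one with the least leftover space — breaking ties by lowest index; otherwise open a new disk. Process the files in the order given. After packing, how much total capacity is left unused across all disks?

1666

disk 1: place 142 GB, 858 GB left
disk 1: place 670 GB, 188 GB left
disk 2: place 674 GB, 326 GB left
disk 3: place 537 GB, 463 GB left
disk 1: place 159 GB, 29 GB left
disk 2: place 148 GB, 178 GB left
disk 3: place 199 GB, 264 GB left
disk 4: place 627 GB, 373 GB left
disk 5: place 583 GB, 417 GB left
disk 6: place 595 GB, 405 GB left
6 disks × 1000 GB = 6000 GB; used 4334 GB; unused 1666 GB.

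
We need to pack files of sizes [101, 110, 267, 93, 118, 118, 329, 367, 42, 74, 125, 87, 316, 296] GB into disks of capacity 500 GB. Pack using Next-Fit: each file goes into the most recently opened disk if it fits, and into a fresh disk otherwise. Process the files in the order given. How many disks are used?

Put 101 GB in disk 1; 399 GB remain.
Put 110 GB in disk 1; 289 GB remain.
Put 267 GB in disk 1; 22 GB remain.
Put 93 GB in disk 2; 407 GB remain.
Put 118 GB in disk 2; 289 GB remain.
Put 118 GB in disk 2; 171 GB remain.
Put 329 GB in disk 3; 171 GB remain.
Put 367 GB in disk 4; 133 GB remain.
Put 42 GB in disk 4; 91 GB remain.
Put 74 GB in disk 4; 17 GB remain.
Put 125 GB in disk 5; 375 GB remain.
Put 87 GB in disk 5; 288 GB remain.
Put 316 GB in disk 6; 184 GB remain.
Put 296 GB in disk 7; 204 GB remain.
Final disks: [101,110,267] [93,118,118] [329] [367,42,74] [125,87] [316] [296].

7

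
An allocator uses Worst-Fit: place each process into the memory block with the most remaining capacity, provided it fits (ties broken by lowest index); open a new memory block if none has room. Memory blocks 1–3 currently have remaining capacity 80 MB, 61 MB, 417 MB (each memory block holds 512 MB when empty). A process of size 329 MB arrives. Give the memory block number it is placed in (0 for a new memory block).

3

Memory blocks with room: memory block 3 (417 MB).
Most room is memory block 3 with 417 MB free.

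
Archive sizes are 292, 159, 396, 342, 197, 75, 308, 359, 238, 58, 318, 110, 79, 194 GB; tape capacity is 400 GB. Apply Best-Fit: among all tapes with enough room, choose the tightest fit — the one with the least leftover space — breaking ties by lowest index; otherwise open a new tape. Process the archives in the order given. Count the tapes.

292 GB → tape 1 (remaining 108 GB)
159 GB → tape 2 (remaining 241 GB)
396 GB → tape 3 (remaining 4 GB)
342 GB → tape 4 (remaining 58 GB)
197 GB → tape 2 (remaining 44 GB)
75 GB → tape 1 (remaining 33 GB)
308 GB → tape 5 (remaining 92 GB)
359 GB → tape 6 (remaining 41 GB)
238 GB → tape 7 (remaining 162 GB)
58 GB → tape 4 (remaining 0 GB)
318 GB → tape 8 (remaining 82 GB)
110 GB → tape 7 (remaining 52 GB)
79 GB → tape 8 (remaining 3 GB)
194 GB → tape 9 (remaining 206 GB)
Final tapes: [292,75] [159,197] [396] [342,58] [308] [359] [238,110] [318,79] [194].

9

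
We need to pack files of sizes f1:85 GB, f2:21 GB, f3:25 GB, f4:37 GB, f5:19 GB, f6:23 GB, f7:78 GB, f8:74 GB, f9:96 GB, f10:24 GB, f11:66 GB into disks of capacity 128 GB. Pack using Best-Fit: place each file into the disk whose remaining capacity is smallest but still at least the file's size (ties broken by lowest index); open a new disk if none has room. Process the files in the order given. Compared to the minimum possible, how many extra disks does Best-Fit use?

Best-Fit: [85,21,19] [25,37,23] [78] [74] [96,24] [66] → 6 disks.
Total size 548 GB; any packing needs at least ⌈548/128⌉ = 5 disks.
An optimal packing achieves that bound: [96,25] [85,37] [78,24,23] [74,21,19] [66] → 5 disks.
Excess: 6 − 5 = 1.

1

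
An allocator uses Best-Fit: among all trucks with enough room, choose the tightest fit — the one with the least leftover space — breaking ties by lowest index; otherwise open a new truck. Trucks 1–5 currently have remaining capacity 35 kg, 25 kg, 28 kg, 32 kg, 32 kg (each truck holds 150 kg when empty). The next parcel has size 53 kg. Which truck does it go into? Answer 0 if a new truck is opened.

No truck has ≥ 53 kg free, so a new truck is opened.

0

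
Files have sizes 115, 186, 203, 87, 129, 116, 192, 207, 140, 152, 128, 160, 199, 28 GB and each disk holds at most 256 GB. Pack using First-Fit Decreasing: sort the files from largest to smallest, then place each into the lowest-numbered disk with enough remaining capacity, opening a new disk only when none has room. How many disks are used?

Sorted descending: 207, 203, 199, 192, 186, 160, 152, 140, 129, 128, 116, 115, 87, 28.
Put 207 GB in disk 1; 49 GB remain.
Put 203 GB in disk 2; 53 GB remain.
Put 199 GB in disk 3; 57 GB remain.
Put 192 GB in disk 4; 64 GB remain.
Put 186 GB in disk 5; 70 GB remain.
Put 160 GB in disk 6; 96 GB remain.
Put 152 GB in disk 7; 104 GB remain.
Put 140 GB in disk 8; 116 GB remain.
Put 129 GB in disk 9; 127 GB remain.
Put 128 GB in disk 10; 128 GB remain.
Put 116 GB in disk 8; 0 GB remain.
Put 115 GB in disk 9; 12 GB remain.
Put 87 GB in disk 6; 9 GB remain.
Put 28 GB in disk 1; 21 GB remain.

10 disks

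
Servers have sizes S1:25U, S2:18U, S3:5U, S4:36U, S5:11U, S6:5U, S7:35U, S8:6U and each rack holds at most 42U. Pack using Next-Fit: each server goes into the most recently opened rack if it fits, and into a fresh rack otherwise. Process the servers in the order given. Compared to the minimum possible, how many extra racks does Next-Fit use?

Next-Fit: [25] [18,5] [36] [11,5] [35,6] → 5 racks.
Total size 141U; any packing needs at least ⌈141/42⌉ = 4 racks.
An optimal packing achieves that bound: [36,6] [35,5] [25,11,5] [18] → 4 racks.
Excess: 5 − 4 = 1.

1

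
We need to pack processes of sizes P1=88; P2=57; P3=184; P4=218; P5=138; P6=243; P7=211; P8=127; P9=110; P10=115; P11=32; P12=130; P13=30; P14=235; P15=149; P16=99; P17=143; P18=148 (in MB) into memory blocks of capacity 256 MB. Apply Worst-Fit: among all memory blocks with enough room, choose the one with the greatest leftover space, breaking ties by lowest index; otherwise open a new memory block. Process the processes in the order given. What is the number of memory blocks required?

memory block 1: place P1 (88 MB), 168 MB left
memory block 1: place P2 (57 MB), 111 MB left
memory block 2: place P3 (184 MB), 72 MB left
memory block 3: place P4 (218 MB), 38 MB left
memory block 4: place P5 (138 MB), 118 MB left
memory block 5: place P6 (243 MB), 13 MB left
memory block 6: place P7 (211 MB), 45 MB left
memory block 7: place P8 (127 MB), 129 MB left
memory block 7: place P9 (110 MB), 19 MB left
memory block 4: place P10 (115 MB), 3 MB left
memory block 1: place P11 (32 MB), 79 MB left
memory block 8: place P12 (130 MB), 126 MB left
memory block 8: place P13 (30 MB), 96 MB left
memory block 9: place P14 (235 MB), 21 MB left
memory block 10: place P15 (149 MB), 107 MB left
memory block 10: place P16 (99 MB), 8 MB left
memory block 11: place P17 (143 MB), 113 MB left
memory block 12: place P18 (148 MB), 108 MB left
Final memory blocks: [88,57,32] [184] [218] [138,115] [243] [211] [127,110] [130,30] [235] [149,99] [143] [148].

12 memory blocks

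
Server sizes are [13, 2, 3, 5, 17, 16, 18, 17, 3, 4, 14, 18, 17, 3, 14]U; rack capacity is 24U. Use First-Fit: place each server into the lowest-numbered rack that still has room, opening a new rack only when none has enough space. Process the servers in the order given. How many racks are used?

9

rack 1: place 13U, 11U left
rack 1: place 2U, 9U left
rack 1: place 3U, 6U left
rack 1: place 5U, 1U left
rack 2: place 17U, 7U left
rack 3: place 16U, 8U left
rack 4: place 18U, 6U left
rack 5: place 17U, 7U left
rack 2: place 3U, 4U left
rack 2: place 4U, 0U left
rack 6: place 14U, 10U left
rack 7: place 18U, 6U left
rack 8: place 17U, 7U left
rack 3: place 3U, 5U left
rack 9: place 14U, 10U left
Final racks: [13,2,3,5] [17,3,4] [16,3] [18] [17] [14] [18] [17] [14].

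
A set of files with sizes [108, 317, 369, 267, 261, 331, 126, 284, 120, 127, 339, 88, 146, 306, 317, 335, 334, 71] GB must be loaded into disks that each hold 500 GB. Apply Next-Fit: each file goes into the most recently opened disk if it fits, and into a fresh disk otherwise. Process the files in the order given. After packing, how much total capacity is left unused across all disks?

108 GB → disk 1 (remaining 392 GB)
317 GB → disk 1 (remaining 75 GB)
369 GB → disk 2 (remaining 131 GB)
267 GB → disk 3 (remaining 233 GB)
261 GB → disk 4 (remaining 239 GB)
331 GB → disk 5 (remaining 169 GB)
126 GB → disk 5 (remaining 43 GB)
284 GB → disk 6 (remaining 216 GB)
120 GB → disk 6 (remaining 96 GB)
127 GB → disk 7 (remaining 373 GB)
339 GB → disk 7 (remaining 34 GB)
88 GB → disk 8 (remaining 412 GB)
146 GB → disk 8 (remaining 266 GB)
306 GB → disk 9 (remaining 194 GB)
317 GB → disk 10 (remaining 183 GB)
335 GB → disk 11 (remaining 165 GB)
334 GB → disk 12 (remaining 166 GB)
71 GB → disk 12 (remaining 95 GB)
12 disks × 500 GB = 6000 GB; used 4246 GB; unused 1754 GB.

1754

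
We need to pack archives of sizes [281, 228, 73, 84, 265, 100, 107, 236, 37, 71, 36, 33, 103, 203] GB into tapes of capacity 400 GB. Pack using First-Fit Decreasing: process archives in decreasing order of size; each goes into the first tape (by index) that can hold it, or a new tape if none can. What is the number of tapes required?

5

Sorted descending: 281, 265, 236, 228, 203, 107, 103, 100, 84, 73, 71, 37, 36, 33.
tape 1: place 281 GB, 119 GB left
tape 2: place 265 GB, 135 GB left
tape 3: place 236 GB, 164 GB left
tape 4: place 228 GB, 172 GB left
tape 5: place 203 GB, 197 GB left
tape 1: place 107 GB, 12 GB left
tape 2: place 103 GB, 32 GB left
tape 3: place 100 GB, 64 GB left
tape 4: place 84 GB, 88 GB left
tape 4: place 73 GB, 15 GB left
tape 5: place 71 GB, 126 GB left
tape 3: place 37 GB, 27 GB left
tape 5: place 36 GB, 90 GB left
tape 5: place 33 GB, 57 GB left
Final tapes: [281,107] [265,103] [236,100,37] [228,84,73] [203,71,36,33].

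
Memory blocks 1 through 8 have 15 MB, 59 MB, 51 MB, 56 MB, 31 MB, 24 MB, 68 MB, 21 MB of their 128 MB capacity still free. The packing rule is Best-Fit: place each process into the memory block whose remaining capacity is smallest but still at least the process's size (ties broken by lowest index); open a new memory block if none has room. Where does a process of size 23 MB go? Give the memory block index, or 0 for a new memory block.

6

Memory blocks with room: memory block 2 (59 MB), memory block 3 (51 MB), memory block 4 (56 MB), memory block 5 (31 MB), memory block 6 (24 MB), memory block 7 (68 MB).
Tightest fit is memory block 6 with 24 MB free.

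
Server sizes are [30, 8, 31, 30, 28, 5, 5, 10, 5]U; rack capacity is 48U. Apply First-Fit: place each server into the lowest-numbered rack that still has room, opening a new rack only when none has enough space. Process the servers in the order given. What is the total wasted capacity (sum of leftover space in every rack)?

40

Put 30U in rack 1; 18U remain.
Put 8U in rack 1; 10U remain.
Put 31U in rack 2; 17U remain.
Put 30U in rack 3; 18U remain.
Put 28U in rack 4; 20U remain.
Put 5U in rack 1; 5U remain.
Put 5U in rack 1; 0U remain.
Put 10U in rack 2; 7U remain.
Put 5U in rack 2; 2U remain.
4 racks × 48U = 192U; used 152U; unused 40U.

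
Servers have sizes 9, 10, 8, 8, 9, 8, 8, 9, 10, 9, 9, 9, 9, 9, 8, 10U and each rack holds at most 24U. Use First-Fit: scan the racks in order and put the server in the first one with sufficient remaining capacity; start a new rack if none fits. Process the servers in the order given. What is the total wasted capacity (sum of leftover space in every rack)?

rack 1: place 9U, 15U left
rack 1: place 10U, 5U left
rack 2: place 8U, 16U left
rack 2: place 8U, 8U left
rack 3: place 9U, 15U left
rack 2: place 8U, 0U left
rack 3: place 8U, 7U left
rack 4: place 9U, 15U left
rack 4: place 10U, 5U left
rack 5: place 9U, 15U left
rack 5: place 9U, 6U left
rack 6: place 9U, 15U left
rack 6: place 9U, 6U left
rack 7: place 9U, 15U left
rack 7: place 8U, 7U left
rack 8: place 10U, 14U left
8 racks × 24U = 192U; used 142U; unused 50U.

50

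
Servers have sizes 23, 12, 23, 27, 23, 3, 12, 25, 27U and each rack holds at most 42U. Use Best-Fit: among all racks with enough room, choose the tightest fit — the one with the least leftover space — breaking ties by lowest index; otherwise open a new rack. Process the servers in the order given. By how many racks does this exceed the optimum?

Best-Fit: [23,12,3] [23] [27,12] [23] [25] [27] → 6 racks.
6 servers exceed 21U (half the capacity), and no two of those can share a rack, so at least 6 racks are needed.
So 6 is already optimal.

0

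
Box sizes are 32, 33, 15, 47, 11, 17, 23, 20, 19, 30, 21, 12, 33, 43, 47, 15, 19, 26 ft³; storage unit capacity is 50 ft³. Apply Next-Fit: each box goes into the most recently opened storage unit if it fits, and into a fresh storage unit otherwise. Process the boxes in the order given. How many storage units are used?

12

storage unit 1: place 32 ft³, 18 ft³ left
storage unit 2: place 33 ft³, 17 ft³ left
storage unit 2: place 15 ft³, 2 ft³ left
storage unit 3: place 47 ft³, 3 ft³ left
storage unit 4: place 11 ft³, 39 ft³ left
storage unit 4: place 17 ft³, 22 ft³ left
storage unit 5: place 23 ft³, 27 ft³ left
storage unit 5: place 20 ft³, 7 ft³ left
storage unit 6: place 19 ft³, 31 ft³ left
storage unit 6: place 30 ft³, 1 ft³ left
storage unit 7: place 21 ft³, 29 ft³ left
storage unit 7: place 12 ft³, 17 ft³ left
storage unit 8: place 33 ft³, 17 ft³ left
storage unit 9: place 43 ft³, 7 ft³ left
storage unit 10: place 47 ft³, 3 ft³ left
storage unit 11: place 15 ft³, 35 ft³ left
storage unit 11: place 19 ft³, 16 ft³ left
storage unit 12: place 26 ft³, 24 ft³ left
Final storage units: [32] [33,15] [47] [11,17] [23,20] [19,30] [21,12] [33] [43] [47] [15,19] [26].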